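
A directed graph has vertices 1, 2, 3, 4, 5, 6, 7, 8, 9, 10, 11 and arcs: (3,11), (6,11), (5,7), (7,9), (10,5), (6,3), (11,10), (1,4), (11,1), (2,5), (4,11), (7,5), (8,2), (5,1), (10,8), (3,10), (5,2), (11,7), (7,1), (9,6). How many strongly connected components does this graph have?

1

{1, 2, 3, 4, 5, 6, 7, 8, 9, 10, 11} are all mutually reachable — one SCC of size 11.
That gives 1 strongly connected component.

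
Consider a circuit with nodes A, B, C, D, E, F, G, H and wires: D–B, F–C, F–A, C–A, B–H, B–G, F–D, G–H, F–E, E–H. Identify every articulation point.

Removing F increases the component count from 1 to 2, so F is a cut vertex.
By contrast removing A leaves 1 component; it is not a cut vertex. No other vertex is a cut vertex either.

F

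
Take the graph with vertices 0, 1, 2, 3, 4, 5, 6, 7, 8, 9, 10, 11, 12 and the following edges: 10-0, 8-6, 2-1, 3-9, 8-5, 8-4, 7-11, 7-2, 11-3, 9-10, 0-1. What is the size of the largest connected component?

8

12 is isolated — a component by itself.
Starting from 4 we can reach 4, 5, 6, 8. That is one component of size 4.
Starting from 0 we can reach 0, 1, 2, 3, 7, 9, 10, 11. That is one component of size 8.
The largest has 8 vertices.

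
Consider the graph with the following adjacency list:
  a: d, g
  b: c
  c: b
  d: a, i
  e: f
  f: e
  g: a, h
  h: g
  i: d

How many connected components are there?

3

Starting from e we can reach e, f. That is one component of size 2.
Starting from b we can reach b, c. That is one component of size 2.
Starting from a we can reach a, d, g, h, i. That is one component of size 5.
Total: 3 components.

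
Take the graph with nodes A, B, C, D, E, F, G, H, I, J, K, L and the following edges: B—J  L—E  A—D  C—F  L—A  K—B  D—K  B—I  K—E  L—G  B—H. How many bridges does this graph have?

6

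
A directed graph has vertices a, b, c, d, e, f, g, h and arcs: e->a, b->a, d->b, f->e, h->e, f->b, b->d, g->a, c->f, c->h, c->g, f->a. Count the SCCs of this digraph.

7

{b, d} are all mutually reachable — one SCC of size 2.
{h} is an SCC by itself.
{a} is an SCC by itself.
{f} is an SCC by itself.
{g} is an SCC by itself.
(and 2 more singleton SCCs)
That gives 7 strongly connected components.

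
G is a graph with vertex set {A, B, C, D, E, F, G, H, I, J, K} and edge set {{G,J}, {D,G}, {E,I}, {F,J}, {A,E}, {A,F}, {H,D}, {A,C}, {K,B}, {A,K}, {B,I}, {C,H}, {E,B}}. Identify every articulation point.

Removing A increases the component count from 1 to 2, so A is a cut vertex.
By contrast removing J leaves 1 component; it is not a cut vertex. No other vertex is a cut vertex either.

A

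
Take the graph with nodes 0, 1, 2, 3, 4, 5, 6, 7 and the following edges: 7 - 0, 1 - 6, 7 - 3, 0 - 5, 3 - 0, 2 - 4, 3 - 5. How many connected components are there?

3

Starting from 2 we can reach 2, 4. That is one component of size 2.
Starting from 1 we can reach 1, 6. That is one component of size 2.
Starting from 0 we can reach 0, 3, 5, 7. That is one component of size 4.
Total: 3 components.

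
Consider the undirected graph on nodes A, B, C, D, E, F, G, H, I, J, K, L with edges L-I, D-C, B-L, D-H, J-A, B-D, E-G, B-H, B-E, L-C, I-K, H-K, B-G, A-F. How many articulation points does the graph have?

Removing A increases the component count from 2 to 3, so A is a cut vertex.
Removing B increases the component count from 2 to 3, so B is a cut vertex.
By contrast removing I leaves 2 components; it is not a cut vertex. No other vertex is a cut vertex either.

2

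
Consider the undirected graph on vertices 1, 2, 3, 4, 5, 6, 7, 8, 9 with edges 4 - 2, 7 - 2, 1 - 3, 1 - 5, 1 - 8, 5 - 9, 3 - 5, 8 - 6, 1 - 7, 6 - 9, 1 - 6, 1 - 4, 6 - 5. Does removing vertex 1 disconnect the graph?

Yes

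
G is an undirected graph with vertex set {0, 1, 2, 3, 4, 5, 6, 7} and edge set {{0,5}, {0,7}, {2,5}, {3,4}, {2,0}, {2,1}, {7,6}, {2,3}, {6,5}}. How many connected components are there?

Starting from 0 we can reach 0, 1, 2, 3, 4, 5, 6, 7. That is one component of size 8.
Total: 1 component.

1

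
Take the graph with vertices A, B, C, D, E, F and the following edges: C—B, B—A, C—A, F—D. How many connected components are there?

E is isolated — a component by itself.
Starting from D we can reach D, F. That is one component of size 2.
Starting from A we can reach A, B, C. That is one component of size 3.
Total: 3 components.

3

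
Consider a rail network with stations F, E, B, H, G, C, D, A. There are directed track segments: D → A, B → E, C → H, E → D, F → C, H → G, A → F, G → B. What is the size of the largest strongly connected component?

8

{A, B, C, D, E, F, G, H} are all mutually reachable — one SCC of size 8.
The largest has 8 vertices.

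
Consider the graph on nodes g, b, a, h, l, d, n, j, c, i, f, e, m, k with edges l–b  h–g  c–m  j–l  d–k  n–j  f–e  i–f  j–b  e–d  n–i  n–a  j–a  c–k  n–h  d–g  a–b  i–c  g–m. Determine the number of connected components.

Starting from a we can reach a, b, c, d, e, f, g, h, i, j, k, l, m, n. That is one component of size 14.
Total: 1 component.

1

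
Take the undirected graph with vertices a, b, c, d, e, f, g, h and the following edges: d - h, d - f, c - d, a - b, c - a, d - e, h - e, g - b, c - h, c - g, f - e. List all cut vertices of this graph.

c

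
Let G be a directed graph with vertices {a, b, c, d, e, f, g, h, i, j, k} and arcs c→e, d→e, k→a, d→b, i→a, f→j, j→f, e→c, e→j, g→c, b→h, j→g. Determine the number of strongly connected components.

{c, e, f, g, j} are all mutually reachable — one SCC of size 5.
{a} is an SCC by itself.
{d} is an SCC by itself.
{b} is an SCC by itself.
{k} is an SCC by itself.
(and 2 more singleton SCCs)
That gives 7 strongly connected components.

7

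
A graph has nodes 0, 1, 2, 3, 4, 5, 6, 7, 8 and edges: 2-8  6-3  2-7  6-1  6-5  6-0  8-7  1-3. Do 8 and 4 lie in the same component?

The component containing 8 is {2, 7, 8}, and 4 is not in it.

No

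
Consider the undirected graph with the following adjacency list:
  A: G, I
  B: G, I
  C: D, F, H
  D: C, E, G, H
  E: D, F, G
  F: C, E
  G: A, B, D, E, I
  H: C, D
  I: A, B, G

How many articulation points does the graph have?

1

Removing G increases the component count from 1 to 2, so G is a cut vertex.
By contrast removing B leaves 1 component; it is not a cut vertex. No other vertex is a cut vertex either.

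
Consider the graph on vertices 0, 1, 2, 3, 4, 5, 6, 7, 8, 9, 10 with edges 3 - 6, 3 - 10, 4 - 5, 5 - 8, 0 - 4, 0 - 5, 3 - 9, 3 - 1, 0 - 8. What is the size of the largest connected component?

5

2 is isolated — a component by itself.
7 is isolated — a component by itself.
Starting from 0 we can reach 0, 4, 5, 8. That is one component of size 4.
Starting from 1 we can reach 1, 3, 6, 9, 10. That is one component of size 5.
The largest has 5 vertices.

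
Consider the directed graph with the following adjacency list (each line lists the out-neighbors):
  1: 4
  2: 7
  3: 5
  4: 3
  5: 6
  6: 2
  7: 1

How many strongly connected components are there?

{1, 2, 3, 4, 5, 6, 7} are all mutually reachable — one SCC of size 7.
That gives 1 strongly connected component.

1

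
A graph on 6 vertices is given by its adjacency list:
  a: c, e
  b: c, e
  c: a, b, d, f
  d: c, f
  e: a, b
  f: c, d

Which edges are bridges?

The edges on the cycle c-f-d-c are not bridges since each lies on that cycle.
Every edge lies on some cycle, so there are no bridges.

none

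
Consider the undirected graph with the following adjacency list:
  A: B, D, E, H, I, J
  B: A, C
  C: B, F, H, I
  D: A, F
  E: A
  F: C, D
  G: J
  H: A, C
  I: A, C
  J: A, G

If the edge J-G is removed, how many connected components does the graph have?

2

Before removal there is 1 component.
J-G is a bridge — removing it separates J's side from G's side.
After removal: 2 components.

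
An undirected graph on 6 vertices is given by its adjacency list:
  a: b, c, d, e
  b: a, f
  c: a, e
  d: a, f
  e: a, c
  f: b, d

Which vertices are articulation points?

a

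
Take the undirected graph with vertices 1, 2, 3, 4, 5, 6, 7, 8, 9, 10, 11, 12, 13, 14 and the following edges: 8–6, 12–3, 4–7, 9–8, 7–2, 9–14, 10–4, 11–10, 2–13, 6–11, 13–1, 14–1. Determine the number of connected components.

3

5 is isolated — a component by itself.
Starting from 3 we can reach 3, 12. That is one component of size 2.
Starting from 1 we can reach 1, 2, 4, 6, 7, 8, 9, 10, 11, 13, 14. That is one component of size 11.
Total: 3 components.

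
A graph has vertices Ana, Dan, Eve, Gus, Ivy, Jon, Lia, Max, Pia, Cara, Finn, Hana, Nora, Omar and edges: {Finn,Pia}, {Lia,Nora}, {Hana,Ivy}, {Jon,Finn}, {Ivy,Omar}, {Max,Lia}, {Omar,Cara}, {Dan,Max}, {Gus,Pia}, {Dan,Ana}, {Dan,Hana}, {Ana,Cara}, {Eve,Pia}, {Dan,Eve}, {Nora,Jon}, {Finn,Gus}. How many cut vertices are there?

1

Removing Dan increases the component count from 1 to 2, so Dan is a cut vertex.
By contrast removing Gus leaves 1 component; it is not a cut vertex. No other vertex is a cut vertex either.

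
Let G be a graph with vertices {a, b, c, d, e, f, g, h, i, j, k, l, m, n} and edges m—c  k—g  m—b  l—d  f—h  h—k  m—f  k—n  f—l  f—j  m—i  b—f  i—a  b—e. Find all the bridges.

a-i, b-e, c-m, d-l, f-h, f-j, f-l, g-k, h-k, i-m, k-n

The edges on the cycle m-b-f-m are not bridges since each lies on that cycle.
But removing h—f disconnects h from f; removing b—e disconnects b from e; removing f—j disconnects f from j; removing k—g disconnects k from g — these are bridges.
In total 11 edges are bridges.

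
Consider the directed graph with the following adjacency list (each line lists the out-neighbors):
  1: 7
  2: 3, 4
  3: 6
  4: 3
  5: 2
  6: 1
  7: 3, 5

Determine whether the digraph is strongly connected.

Yes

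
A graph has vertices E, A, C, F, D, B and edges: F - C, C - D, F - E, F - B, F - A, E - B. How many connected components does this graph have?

Starting from A we can reach A, B, C, D, E, F. That is one component of size 6.
Total: 1 component.

1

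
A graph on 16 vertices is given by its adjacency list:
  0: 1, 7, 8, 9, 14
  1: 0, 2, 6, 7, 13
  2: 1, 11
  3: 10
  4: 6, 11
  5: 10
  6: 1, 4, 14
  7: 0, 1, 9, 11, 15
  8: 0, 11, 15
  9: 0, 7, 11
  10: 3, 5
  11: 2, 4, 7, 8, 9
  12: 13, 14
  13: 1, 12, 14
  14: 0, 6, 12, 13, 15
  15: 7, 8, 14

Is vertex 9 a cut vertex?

No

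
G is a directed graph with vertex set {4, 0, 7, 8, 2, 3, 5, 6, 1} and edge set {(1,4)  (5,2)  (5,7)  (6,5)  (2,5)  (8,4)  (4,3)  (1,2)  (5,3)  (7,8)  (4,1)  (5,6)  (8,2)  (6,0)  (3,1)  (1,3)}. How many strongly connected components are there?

2

{1, 2, 3, 4, 5, 6, 7, 8} are all mutually reachable — one SCC of size 8.
{0} is an SCC by itself.
That gives 2 strongly connected components.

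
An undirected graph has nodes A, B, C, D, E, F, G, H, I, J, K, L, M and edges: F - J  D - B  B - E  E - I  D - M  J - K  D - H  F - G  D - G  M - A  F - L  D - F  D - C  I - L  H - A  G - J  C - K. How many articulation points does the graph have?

Removing D increases the component count from 1 to 2, so D is a cut vertex.
By contrast removing H leaves 1 component; it is not a cut vertex. No other vertex is a cut vertex either.

1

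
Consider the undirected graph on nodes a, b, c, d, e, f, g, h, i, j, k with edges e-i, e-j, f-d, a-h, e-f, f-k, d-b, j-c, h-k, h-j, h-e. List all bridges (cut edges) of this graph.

The edges on the cycle h-e-f-k-h are not bridges since each lies on that cycle.
But removing b-d disconnects b from d; removing c-j disconnects c from j; removing h-a disconnects h from a; removing e-i disconnects e from i — these are bridges.
In total 5 edges are bridges.

a-h, b-d, c-j, d-f, e-i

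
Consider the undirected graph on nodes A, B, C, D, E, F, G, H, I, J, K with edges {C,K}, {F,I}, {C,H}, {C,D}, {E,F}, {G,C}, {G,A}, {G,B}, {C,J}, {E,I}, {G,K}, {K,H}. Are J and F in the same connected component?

No

The component containing J is {A, B, C, D, G, H, J, K}, and F is not in it.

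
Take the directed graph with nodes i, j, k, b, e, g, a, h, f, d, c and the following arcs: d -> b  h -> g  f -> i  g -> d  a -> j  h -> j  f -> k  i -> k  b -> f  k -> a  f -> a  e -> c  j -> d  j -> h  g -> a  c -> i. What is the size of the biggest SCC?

9

{a, b, d, f, g, h, i, j, k} are all mutually reachable — one SCC of size 9.
{e} is an SCC by itself.
{c} is an SCC by itself.
The largest has 9 vertices.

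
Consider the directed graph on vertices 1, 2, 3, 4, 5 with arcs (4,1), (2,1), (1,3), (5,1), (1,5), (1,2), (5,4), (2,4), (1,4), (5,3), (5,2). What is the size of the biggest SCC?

{1, 2, 4, 5} are all mutually reachable — one SCC of size 4.
{3} is an SCC by itself.
The largest has 4 vertices.

4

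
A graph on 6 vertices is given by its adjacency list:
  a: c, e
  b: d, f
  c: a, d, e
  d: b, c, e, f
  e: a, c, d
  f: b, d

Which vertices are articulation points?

d

Removing d increases the component count from 1 to 2, so d is a cut vertex.
By contrast removing b leaves 1 component; it is not a cut vertex. No other vertex is a cut vertex either.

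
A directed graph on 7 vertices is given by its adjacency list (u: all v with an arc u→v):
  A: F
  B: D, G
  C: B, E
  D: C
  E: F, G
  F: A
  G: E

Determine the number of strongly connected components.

{B, C, D} are all mutually reachable — one SCC of size 3.
{E, G} are all mutually reachable — one SCC of size 2.
{A, F} are all mutually reachable — one SCC of size 2.
That gives 3 strongly connected components.

3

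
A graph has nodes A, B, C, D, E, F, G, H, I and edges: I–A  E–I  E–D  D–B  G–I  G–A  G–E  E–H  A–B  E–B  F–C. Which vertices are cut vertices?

Removing E increases the component count from 2 to 3, so E is a cut vertex.
By contrast removing A leaves 2 components; it is not a cut vertex. No other vertex is a cut vertex either.

E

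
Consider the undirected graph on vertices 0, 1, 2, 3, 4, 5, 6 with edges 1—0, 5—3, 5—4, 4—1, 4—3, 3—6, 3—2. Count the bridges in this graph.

The edges on the cycle 5-4-3-5 are not bridges since each lies on that cycle.
But removing 1—0 disconnects 1 from 0; removing 4—1 disconnects 4 from 1; removing 3—2 disconnects 3 from 2; removing 3—6 disconnects 3 from 6 — these are bridges.
That makes 4 bridges.

4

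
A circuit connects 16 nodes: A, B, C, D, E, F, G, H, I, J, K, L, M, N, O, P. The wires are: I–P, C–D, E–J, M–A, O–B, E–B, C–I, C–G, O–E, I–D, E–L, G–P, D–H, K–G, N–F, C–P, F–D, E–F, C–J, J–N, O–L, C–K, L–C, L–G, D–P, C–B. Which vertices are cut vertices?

D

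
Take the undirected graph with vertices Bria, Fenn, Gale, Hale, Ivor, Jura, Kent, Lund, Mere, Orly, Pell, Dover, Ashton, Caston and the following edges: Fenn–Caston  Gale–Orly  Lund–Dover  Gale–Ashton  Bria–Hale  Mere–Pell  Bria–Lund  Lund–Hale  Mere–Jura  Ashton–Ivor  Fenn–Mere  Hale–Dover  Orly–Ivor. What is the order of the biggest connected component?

5

Kent is isolated — a component by itself.
Starting from Bria we can reach Bria, Hale, Lund, Dover. That is one component of size 4.
Starting from Gale we can reach Gale, Ivor, Orly, Ashton. That is one component of size 4.
Starting from Fenn we can reach Fenn, Jura, Mere, Pell, Caston. That is one component of size 5.
The largest has 5 vertices.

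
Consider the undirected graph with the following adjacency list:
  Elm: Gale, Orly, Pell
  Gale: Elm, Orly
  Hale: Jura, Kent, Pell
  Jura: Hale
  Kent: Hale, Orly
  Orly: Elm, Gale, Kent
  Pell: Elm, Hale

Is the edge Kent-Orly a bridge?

No

After removing Kent-Orly, the path Kent-Hale-Pell-Elm-Orly still connects them, so the edge is not a bridge.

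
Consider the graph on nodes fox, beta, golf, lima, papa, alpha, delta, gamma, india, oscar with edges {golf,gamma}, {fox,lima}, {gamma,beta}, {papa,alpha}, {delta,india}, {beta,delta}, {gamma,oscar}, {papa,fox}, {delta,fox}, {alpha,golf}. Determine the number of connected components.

1

Starting from fox we can reach fox, beta, golf, lima, papa, alpha, delta, gamma, india, oscar. That is one component of size 10.
Total: 1 component.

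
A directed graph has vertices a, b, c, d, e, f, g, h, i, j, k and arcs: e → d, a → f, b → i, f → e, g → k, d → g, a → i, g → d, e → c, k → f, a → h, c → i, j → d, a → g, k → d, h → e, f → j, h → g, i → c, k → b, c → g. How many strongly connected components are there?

3

{b, c, d, e, f, g, i, j, k} are all mutually reachable — one SCC of size 9.
{a} is an SCC by itself.
{h} is an SCC by itself.
That gives 3 strongly connected components.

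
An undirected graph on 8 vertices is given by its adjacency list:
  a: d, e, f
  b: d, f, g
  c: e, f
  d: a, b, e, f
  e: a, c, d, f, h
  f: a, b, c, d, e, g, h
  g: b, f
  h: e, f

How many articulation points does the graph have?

Removing f, for instance, still leaves 1 component. No single vertex removal increases the component count — the graph has no articulation points.

0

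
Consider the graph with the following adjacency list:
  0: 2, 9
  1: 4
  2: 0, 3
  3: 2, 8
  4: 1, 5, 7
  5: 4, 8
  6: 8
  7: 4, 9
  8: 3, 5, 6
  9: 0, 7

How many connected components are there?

1

Starting from 0 we can reach 0, 1, 2, 3, 4, 5, 6, 7, 8, 9. That is one component of size 10.
Total: 1 component.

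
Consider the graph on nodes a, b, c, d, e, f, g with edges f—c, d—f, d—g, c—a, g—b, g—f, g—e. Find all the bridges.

The edges on the cycle d-g-f-d are not bridges since each lies on that cycle.
But removing g—e disconnects g from e; removing c—a disconnects c from a; removing g—b disconnects g from b; removing f—c disconnects f from c — these are bridges.

a-c, b-g, c-f, e-g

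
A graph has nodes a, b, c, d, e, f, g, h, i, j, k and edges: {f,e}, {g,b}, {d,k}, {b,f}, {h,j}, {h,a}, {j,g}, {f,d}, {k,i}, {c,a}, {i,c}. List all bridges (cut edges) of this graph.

e-f

The edges on the cycle h-j-g-b-f-d-k-i-c-a-h are not bridges since each lies on that cycle.
But removing e—f disconnects e from f — this is a bridge.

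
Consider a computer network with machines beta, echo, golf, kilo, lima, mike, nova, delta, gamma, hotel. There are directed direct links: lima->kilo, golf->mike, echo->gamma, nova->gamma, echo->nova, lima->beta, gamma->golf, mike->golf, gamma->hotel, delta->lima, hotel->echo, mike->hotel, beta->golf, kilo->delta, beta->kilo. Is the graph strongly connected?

No

There is no directed path from hotel to lima, so the graph is not strongly connected.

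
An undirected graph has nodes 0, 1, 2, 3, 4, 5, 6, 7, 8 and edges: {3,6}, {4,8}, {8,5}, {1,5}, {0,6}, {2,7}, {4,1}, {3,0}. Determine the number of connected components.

3

Starting from 2 we can reach 2, 7. That is one component of size 2.
Starting from 0 we can reach 0, 3, 6. That is one component of size 3.
Starting from 1 we can reach 1, 4, 5, 8. That is one component of size 4.
Total: 3 components.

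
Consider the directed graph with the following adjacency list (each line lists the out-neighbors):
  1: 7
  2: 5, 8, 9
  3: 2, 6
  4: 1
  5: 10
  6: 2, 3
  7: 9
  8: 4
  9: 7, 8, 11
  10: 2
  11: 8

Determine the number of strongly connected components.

{1, 4, 7, 8, 9, 11} are all mutually reachable — one SCC of size 6.
{2, 5, 10} are all mutually reachable — one SCC of size 3.
{3, 6} are all mutually reachable — one SCC of size 2.
That gives 3 strongly connected components.

3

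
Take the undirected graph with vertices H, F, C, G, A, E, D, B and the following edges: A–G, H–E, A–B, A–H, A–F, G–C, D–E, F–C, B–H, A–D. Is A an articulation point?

Deleting A raises the number of components from 1 to 2, so A is a cut vertex.

Yes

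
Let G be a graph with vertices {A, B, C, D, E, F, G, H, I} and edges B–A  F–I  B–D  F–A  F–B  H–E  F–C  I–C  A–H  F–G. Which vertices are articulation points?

Removing A increases the component count from 1 to 2, so A is a cut vertex.
Removing B increases the component count from 1 to 2, so B is a cut vertex.
Removing F increases the component count from 1 to 3, so F is a cut vertex.
Likewise H is a cut vertex.
By contrast removing C leaves 1 component; it is not a cut vertex. No other vertex is a cut vertex either.

A, B, F, H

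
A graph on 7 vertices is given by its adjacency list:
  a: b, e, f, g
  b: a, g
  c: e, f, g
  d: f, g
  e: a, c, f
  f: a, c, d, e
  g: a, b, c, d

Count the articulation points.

Removing c, for instance, still leaves 1 component. No single vertex removal increases the component count — the graph has no articulation points.

0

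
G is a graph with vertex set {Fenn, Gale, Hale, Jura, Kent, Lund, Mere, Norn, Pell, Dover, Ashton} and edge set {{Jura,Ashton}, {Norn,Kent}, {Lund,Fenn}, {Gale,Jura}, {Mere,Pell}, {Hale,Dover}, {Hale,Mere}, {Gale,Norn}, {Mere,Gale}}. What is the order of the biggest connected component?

9

Starting from Fenn we can reach Fenn, Lund. That is one component of size 2.
Starting from Gale we can reach Gale, Hale, Jura, Kent, Mere, Norn, Pell, Dover, Ashton. That is one component of size 9.
The largest has 9 vertices.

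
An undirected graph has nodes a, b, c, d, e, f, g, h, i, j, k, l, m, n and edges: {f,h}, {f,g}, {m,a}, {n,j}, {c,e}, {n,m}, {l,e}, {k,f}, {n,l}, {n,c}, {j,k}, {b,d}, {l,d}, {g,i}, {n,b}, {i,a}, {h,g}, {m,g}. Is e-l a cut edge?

After removing e-l, the path e-c-n-l still connects them, so the edge is not a bridge.

No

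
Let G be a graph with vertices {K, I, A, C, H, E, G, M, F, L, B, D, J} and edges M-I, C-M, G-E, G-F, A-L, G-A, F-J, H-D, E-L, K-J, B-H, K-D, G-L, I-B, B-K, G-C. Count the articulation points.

1

Removing G increases the component count from 1 to 2, so G is a cut vertex.
By contrast removing A leaves 1 component; it is not a cut vertex. No other vertex is a cut vertex either.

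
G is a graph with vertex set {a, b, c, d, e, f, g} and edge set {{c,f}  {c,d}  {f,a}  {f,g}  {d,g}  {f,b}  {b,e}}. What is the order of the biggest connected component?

Starting from a we can reach a, b, c, d, e, f, g. That is one component of size 7.
The largest has 7 vertices.

7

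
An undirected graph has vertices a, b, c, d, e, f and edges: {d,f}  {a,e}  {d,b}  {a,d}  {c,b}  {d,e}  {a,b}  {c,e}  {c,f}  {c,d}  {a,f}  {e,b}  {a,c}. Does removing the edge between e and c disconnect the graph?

No

After removing e–c, the path e-a-c still connects them, so the edge is not a bridge.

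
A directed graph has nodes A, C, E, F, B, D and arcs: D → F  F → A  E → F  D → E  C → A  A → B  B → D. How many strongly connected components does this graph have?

{A, B, D, E, F} are all mutually reachable — one SCC of size 5.
{C} is an SCC by itself.
That gives 2 strongly connected components.

2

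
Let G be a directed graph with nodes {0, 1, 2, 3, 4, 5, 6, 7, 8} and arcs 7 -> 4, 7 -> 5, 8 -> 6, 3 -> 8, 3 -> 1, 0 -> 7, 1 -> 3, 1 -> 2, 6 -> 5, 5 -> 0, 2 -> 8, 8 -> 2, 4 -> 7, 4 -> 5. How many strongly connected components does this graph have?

{0, 4, 5, 7} are all mutually reachable — one SCC of size 4.
{1, 3} are all mutually reachable — one SCC of size 2.
{2, 8} are all mutually reachable — one SCC of size 2.
{6} is an SCC by itself.
That gives 4 strongly connected components.

4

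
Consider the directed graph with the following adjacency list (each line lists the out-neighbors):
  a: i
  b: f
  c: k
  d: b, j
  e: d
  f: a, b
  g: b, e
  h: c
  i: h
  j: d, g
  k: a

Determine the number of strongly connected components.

{a, c, h, i, k} are all mutually reachable — one SCC of size 5.
{d, e, g, j} are all mutually reachable — one SCC of size 4.
{b, f} are all mutually reachable — one SCC of size 2.
That gives 3 strongly connected components.

3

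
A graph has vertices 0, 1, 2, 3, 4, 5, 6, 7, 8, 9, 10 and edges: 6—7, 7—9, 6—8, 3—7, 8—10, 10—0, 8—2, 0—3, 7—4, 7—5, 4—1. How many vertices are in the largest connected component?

11

Starting from 0 we can reach 0, 1, 2, 3, 4, 5, 6, 7, 8, 9, 10. That is one component of size 11.
The largest has 11 vertices.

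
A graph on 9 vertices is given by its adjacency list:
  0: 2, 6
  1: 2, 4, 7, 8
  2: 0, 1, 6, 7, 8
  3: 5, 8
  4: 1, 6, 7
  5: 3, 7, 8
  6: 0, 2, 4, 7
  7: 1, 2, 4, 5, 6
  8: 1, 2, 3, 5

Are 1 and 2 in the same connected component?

Yes

From 1 we can reach 0, 1, 2, 3, 4, 5, 6, 7, 8, which includes 2.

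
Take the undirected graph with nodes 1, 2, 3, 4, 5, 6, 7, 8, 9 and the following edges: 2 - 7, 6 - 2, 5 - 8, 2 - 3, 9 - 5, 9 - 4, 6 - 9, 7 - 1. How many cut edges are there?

8

removing 6 - 9 disconnects 6 from 9; removing 1 - 7 disconnects 1 from 7; removing 2 - 7 disconnects 2 from 7; removing 5 - 9 disconnects 5 from 9 — these are bridges.
In total 8 edges are bridges.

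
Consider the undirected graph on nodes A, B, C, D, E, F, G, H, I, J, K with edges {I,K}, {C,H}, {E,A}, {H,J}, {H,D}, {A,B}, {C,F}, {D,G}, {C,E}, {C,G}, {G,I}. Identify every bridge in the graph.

A-B, A-E, C-E, C-F, G-I, H-J, I-K

The edges on the cycle C-H-D-G-C are not bridges since each lies on that cycle.
But removing G-I disconnects G from I; removing H-J disconnects H from J; removing C-F disconnects C from F; removing B-A disconnects B from A — these are bridges.
In total 7 edges are bridges.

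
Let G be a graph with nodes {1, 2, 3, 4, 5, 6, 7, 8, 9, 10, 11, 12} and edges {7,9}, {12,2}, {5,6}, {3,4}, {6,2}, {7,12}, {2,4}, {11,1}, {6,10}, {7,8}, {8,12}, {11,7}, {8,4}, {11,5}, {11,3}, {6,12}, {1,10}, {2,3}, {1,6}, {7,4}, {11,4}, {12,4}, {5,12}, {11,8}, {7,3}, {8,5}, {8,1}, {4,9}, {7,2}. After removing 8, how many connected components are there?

With 8 gone, the remaining components are: {1, 2, 3, 4, 5, 6, 7, 9, 10, 11, 12}.
That is 1 component.

1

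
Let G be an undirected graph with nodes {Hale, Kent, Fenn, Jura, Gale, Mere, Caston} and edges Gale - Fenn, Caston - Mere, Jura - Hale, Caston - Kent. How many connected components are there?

Starting from Fenn we can reach Fenn, Gale. That is one component of size 2.
Starting from Hale we can reach Hale, Jura. That is one component of size 2.
Starting from Kent we can reach Kent, Mere, Caston. That is one component of size 3.
Total: 3 components.

3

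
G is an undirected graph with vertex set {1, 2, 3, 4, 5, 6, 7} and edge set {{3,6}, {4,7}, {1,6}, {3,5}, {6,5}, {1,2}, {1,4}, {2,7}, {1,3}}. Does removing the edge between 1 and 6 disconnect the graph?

After removing 1—6, the path 1-3-6 still connects them, so the edge is not a bridge.

No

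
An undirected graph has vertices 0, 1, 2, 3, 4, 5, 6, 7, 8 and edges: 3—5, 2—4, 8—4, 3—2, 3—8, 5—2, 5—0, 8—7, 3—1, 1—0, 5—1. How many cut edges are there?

1

The edges on the cycle 3-8-4-2-5-3 are not bridges since each lies on that cycle.
But removing 8—7 disconnects 8 from 7 — this is a bridge.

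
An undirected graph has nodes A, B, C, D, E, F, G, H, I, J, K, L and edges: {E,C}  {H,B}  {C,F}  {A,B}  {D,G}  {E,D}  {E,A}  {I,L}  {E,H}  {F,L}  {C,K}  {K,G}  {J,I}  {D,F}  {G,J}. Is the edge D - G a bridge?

After removing D - G, the path D-E-C-K-G still connects them, so the edge is not a bridge.

No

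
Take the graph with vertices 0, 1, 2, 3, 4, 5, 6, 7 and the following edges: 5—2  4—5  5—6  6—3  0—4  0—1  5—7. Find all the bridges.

removing 1—0 disconnects 1 from 0; removing 2—5 disconnects 2 from 5; removing 3—6 disconnects 3 from 6; removing 5—6 disconnects 5 from 6 — these are bridges.
In total 7 edges are bridges.

0-1, 0-4, 2-5, 3-6, 4-5, 5-6, 5-7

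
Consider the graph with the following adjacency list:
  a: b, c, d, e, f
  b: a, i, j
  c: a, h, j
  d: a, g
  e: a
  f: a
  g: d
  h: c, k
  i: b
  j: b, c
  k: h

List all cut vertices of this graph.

Removing a increases the component count from 1 to 4, so a is a cut vertex.
Removing b increases the component count from 1 to 2, so b is a cut vertex.
Removing c increases the component count from 1 to 2, so c is a cut vertex.
Likewise d, h are cut vertices.
By contrast removing f leaves 1 component; it is not a cut vertex. No other vertex is a cut vertex either.

a, b, c, d, h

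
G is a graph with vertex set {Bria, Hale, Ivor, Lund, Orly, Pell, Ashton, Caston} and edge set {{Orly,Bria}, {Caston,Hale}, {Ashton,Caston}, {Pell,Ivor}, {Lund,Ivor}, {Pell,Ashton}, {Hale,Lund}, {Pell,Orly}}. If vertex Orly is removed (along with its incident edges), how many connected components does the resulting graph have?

2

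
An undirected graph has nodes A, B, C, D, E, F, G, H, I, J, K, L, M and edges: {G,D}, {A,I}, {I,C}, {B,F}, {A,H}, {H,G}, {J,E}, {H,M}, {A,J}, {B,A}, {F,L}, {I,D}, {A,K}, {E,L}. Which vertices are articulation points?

A, H, I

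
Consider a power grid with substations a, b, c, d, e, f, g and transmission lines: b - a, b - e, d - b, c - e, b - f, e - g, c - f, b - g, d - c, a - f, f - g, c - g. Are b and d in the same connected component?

Yes

From b we can reach a, b, c, d, e, f, g, which includes d.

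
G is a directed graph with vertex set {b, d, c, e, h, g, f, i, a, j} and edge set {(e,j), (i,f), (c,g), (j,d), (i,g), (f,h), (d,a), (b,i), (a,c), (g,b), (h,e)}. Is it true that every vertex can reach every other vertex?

From a we can reach every vertex (a, b, c, d, e, f, g, h, i, j), and every vertex can reach a (a, b, c, d, e, f, g, h, i, j). So the whole graph is one strongly connected component.

Yes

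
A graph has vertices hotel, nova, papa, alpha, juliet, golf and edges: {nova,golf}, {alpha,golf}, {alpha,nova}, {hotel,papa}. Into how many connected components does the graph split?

3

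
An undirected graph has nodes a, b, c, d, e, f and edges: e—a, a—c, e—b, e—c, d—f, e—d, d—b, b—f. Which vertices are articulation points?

Removing e increases the component count from 1 to 2, so e is a cut vertex.
By contrast removing d leaves 1 component; it is not a cut vertex. No other vertex is a cut vertex either.

e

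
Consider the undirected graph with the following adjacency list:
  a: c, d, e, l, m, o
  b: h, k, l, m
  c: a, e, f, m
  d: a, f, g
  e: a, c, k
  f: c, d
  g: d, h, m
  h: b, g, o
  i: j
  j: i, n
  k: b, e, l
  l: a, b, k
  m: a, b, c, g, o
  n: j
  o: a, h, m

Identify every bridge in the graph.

i-j, j-n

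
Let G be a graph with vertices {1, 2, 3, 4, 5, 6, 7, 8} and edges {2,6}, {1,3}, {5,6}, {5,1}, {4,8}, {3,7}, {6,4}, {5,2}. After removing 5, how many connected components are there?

2

With 5 gone, the remaining components are: {1, 3, 7}; {2, 4, 6, 8}.
That is 2 components.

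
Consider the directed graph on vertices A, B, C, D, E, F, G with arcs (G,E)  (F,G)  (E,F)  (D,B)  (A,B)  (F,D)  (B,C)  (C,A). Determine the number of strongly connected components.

{A, B, C} are all mutually reachable — one SCC of size 3.
{E, F, G} are all mutually reachable — one SCC of size 3.
{D} is an SCC by itself.
That gives 3 strongly connected components.

3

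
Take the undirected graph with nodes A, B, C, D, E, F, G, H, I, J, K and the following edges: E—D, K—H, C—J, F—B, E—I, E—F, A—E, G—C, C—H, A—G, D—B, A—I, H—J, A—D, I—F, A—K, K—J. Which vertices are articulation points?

Removing A increases the component count from 1 to 2, so A is a cut vertex.
By contrast removing G leaves 1 component; it is not a cut vertex. No other vertex is a cut vertex either.

A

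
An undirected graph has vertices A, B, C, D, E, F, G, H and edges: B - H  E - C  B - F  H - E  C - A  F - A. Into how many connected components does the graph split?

G is isolated — a component by itself.
D is isolated — a component by itself.
Starting from A we can reach A, B, C, E, F, H. That is one component of size 6.
Total: 3 components.

3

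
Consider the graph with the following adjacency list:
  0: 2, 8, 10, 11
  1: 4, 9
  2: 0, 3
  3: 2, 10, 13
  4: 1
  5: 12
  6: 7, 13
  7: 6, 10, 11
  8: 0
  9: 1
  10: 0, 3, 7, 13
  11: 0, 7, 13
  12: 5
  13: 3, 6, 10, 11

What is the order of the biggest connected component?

Starting from 5 we can reach 5, 12. That is one component of size 2.
Starting from 1 we can reach 1, 4, 9. That is one component of size 3.
Starting from 0 we can reach 0, 2, 3, 6, 7, 8, 10, 11, 13. That is one component of size 9.
The largest has 9 vertices.

9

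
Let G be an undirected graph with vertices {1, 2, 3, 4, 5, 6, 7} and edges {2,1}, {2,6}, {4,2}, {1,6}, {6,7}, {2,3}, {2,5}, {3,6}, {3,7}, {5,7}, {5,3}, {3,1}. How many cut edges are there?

1

The edges on the cycle 2-5-3-2 are not bridges since each lies on that cycle.
But removing 2-4 disconnects 2 from 4 — this is a bridge.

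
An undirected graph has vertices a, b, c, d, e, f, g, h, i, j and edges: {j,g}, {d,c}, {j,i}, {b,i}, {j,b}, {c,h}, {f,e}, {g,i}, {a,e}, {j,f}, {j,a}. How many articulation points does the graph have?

2

Removing c increases the component count from 2 to 3, so c is a cut vertex.
Removing j increases the component count from 2 to 3, so j is a cut vertex.
By contrast removing i leaves 2 components; it is not a cut vertex. No other vertex is a cut vertex either.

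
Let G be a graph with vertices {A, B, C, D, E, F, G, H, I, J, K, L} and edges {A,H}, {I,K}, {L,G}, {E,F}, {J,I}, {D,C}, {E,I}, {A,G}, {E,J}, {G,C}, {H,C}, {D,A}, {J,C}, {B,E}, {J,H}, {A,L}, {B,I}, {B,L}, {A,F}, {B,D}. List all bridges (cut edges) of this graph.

The edges on the cycle B-E-J-C-D-B are not bridges since each lies on that cycle.
But removing K-I disconnects K from I — this is a bridge.

I-K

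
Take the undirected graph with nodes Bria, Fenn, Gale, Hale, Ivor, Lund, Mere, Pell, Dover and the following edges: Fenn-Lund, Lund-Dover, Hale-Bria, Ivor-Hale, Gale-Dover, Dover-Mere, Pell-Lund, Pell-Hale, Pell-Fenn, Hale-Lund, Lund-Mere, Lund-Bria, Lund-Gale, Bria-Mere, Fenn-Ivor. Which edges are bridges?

none

The edges on the cycle Fenn-Ivor-Hale-Bria-Lund-Fenn are not bridges since each lies on that cycle.
Every edge lies on some cycle, so there are no bridges.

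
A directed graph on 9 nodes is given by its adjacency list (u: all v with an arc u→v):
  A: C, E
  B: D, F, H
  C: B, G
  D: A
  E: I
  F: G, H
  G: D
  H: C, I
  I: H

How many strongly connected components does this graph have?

{A, B, C, D, E, F, G, H, I} are all mutually reachable — one SCC of size 9.
That gives 1 strongly connected component.

1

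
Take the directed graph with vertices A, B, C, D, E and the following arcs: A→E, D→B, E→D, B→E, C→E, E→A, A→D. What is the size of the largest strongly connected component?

{A, B, D, E} are all mutually reachable — one SCC of size 4.
{C} is an SCC by itself.
The largest has 4 vertices.

4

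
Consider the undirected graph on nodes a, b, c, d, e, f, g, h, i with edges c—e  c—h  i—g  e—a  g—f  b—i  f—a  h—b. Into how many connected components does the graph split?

d is isolated — a component by itself.
Starting from a we can reach a, b, c, e, f, g, h, i. That is one component of size 8.
Total: 2 components.

2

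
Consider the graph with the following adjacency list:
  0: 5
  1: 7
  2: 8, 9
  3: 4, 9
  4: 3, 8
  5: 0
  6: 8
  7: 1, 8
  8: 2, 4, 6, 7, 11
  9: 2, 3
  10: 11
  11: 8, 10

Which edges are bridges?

0-5, 1-7, 10-11, 11-8, 6-8, 7-8

The edges on the cycle 2-8-4-3-9-2 are not bridges since each lies on that cycle.
But removing 8-7 disconnects 8 from 7; removing 1-7 disconnects 1 from 7; removing 8-11 disconnects 8 from 11; removing 8-6 disconnects 8 from 6 — these are bridges.
In total 6 edges are bridges.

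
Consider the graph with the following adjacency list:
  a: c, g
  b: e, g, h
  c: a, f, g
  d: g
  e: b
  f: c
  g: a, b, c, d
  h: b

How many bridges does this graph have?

The edges on the cycle g-a-c-g are not bridges since each lies on that cycle.
But removing g-b disconnects g from b; removing b-h disconnects b from h; removing g-d disconnects g from d; removing b-e disconnects b from e — these are bridges.
In total 5 edges are bridges.

5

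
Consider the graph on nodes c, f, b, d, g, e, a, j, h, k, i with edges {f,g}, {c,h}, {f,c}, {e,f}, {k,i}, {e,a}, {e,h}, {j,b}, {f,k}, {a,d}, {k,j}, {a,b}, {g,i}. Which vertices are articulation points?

Removing a increases the component count from 1 to 2, so a is a cut vertex.
By contrast removing j leaves 1 component; it is not a cut vertex. No other vertex is a cut vertex either.

a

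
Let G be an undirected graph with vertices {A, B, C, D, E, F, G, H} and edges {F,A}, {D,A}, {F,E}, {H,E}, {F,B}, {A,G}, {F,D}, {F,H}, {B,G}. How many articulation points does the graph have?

Removing F increases the component count from 2 to 3, so F is a cut vertex.
By contrast removing H leaves 2 components; it is not a cut vertex. No other vertex is a cut vertex either.

1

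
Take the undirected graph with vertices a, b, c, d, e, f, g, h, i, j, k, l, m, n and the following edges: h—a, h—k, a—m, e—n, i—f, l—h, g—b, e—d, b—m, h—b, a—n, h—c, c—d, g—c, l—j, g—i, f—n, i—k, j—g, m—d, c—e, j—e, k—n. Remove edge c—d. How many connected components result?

1

c and d are still connected via c-e-d, so the component count stays at 1.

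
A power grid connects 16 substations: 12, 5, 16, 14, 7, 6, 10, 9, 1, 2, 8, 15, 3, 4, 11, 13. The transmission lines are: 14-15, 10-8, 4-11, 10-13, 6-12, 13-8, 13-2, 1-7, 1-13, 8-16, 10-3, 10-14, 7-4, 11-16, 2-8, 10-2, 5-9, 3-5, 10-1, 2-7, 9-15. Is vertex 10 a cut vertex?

Yes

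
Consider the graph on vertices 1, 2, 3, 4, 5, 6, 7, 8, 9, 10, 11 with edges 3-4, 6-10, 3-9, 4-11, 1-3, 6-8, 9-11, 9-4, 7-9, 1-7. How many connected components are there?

4

2 is isolated — a component by itself.
5 is isolated — a component by itself.
Starting from 6 we can reach 6, 8, 10. That is one component of size 3.
Starting from 1 we can reach 1, 3, 4, 7, 9, 11. That is one component of size 6.
Total: 4 components.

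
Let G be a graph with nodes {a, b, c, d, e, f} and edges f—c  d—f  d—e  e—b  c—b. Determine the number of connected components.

2

a is isolated — a component by itself.
Starting from b we can reach b, c, d, e, f. That is one component of size 5.
Total: 2 components.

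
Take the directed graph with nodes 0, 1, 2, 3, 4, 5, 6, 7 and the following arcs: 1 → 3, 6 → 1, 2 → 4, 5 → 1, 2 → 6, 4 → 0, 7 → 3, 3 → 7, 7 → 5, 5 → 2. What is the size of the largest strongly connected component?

6

{1, 2, 3, 5, 6, 7} are all mutually reachable — one SCC of size 6.
{0} is an SCC by itself.
{4} is an SCC by itself.
The largest has 6 vertices.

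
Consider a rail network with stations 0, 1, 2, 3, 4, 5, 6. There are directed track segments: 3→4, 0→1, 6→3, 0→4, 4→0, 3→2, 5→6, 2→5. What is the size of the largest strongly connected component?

4

{2, 3, 5, 6} are all mutually reachable — one SCC of size 4.
{0, 4} are all mutually reachable — one SCC of size 2.
{1} is an SCC by itself.
The largest has 4 vertices.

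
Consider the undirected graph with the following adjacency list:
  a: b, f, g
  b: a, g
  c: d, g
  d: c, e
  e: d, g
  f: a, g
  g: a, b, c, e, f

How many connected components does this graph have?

Starting from a we can reach a, b, c, d, e, f, g. That is one component of size 7.
Total: 1 component.

1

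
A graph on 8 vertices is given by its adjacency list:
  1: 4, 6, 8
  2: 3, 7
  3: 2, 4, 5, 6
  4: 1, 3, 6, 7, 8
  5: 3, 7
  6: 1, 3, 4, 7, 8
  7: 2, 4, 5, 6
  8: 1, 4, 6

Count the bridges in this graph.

0

The edges on the cycle 4-7-2-3-4 are not bridges since each lies on that cycle.
Every edge lies on some cycle, so there are no bridges.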